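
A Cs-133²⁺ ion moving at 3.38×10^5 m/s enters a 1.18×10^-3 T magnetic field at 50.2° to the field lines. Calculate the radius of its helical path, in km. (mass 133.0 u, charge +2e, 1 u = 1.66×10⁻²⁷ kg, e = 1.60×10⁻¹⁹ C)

Only the perpendicular component v⊥ = v sin50.2° = 2.60×10^5 m/s is bent by the field.
r = m v⊥ /(qB) = (2.21×10^-25)(2.60×10^5) / [(2×1.60×10^-19)(1.18×10^-3)] = 152 m.

r ≈ 0.152 km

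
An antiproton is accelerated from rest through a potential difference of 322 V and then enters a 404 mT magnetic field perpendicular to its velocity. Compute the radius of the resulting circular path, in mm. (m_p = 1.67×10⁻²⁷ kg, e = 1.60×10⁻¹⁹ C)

r ≈ 6.42 mm

The kinetic energy gained is K = qV = (1×1.60×10^-19)(322) = 5.15×10^-17 J.
v = √(2K/m) = 2.48×10^5 m/s.
r = mv/(qB) = (1.67×10^-27)(2.48×10^5) / [(1×1.60×10^-19)(0.404)] = 6.42×10^-3 m.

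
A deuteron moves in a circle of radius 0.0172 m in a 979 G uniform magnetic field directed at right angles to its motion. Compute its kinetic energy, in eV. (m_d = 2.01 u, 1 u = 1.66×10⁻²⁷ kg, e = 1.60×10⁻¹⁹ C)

K ≈ 68.0 eV

v = qBr/m = (1×1.60×10^-19)(0.0979)(0.0172) / (3.34×10^-27) = 8.07×10^4 m/s.
K = ½mv² = 0.5·(3.34×10^-27)·(8.07×10^4)² = 1.09×10^-17 J = 68.0 eV.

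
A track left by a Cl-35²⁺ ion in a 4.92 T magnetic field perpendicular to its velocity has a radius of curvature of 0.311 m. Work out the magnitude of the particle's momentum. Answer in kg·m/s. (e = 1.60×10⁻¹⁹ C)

p ≈ 4.90×10^-19 kg·m/s

Since qvB = mv²/r, the momentum p = mv = qBr.
p = (2×1.60×10^-19)(4.92)(0.311) = 4.90×10^-19 kg·m/s.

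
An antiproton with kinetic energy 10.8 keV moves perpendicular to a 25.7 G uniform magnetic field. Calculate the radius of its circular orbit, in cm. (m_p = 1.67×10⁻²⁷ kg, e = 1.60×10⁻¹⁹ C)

r ≈ 584 cm

Convert the energy: K = 10.8 keV = 1.73×10^-15 J.
v = √(2K/m) = √(2·1.73×10^-15/1.67×10^-27) = 1.44×10^6 m/s.
r = mv/(qB) = (1.67×10^-27)(1.44×10^6) / [(1×1.60×10^-19)(2.57×10^-3)] = 5.84 m.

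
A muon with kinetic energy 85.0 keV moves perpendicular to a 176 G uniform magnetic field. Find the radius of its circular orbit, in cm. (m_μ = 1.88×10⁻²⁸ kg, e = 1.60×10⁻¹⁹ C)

Convert the energy: K = 85.0 keV = 1.36×10^-14 J.
v = √(2K/m) = √(2·1.36×10^-14/1.88×10^-28) = 1.20×10^7 m/s.
r = mv/(qB) = (1.88×10^-28)(1.20×10^7) / [(1×1.60×10^-19)(0.0176)] = 0.803 m.

r ≈ 80.3 cm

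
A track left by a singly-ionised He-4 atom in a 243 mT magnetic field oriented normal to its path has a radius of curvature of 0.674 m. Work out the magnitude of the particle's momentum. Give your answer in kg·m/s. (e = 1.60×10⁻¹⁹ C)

p ≈ 2.62×10^-20 kg·m/s

Since qvB = mv²/r, the momentum p = mv = qBr.
p = (1×1.60×10^-19)(0.243)(0.674) = 2.62×10^-20 kg·m/s.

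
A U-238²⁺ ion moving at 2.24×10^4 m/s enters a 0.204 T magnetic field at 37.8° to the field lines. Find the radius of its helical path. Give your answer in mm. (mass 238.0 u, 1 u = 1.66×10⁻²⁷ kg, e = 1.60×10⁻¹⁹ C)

Only the perpendicular component v⊥ = v sin37.8° = 1.37×10^4 m/s is bent by the field.
r = m v⊥ /(qB) = (3.95×10^-25)(1.37×10^4) / [(2×1.60×10^-19)(0.204)] = 0.0831 m.

r ≈ 83.1 mm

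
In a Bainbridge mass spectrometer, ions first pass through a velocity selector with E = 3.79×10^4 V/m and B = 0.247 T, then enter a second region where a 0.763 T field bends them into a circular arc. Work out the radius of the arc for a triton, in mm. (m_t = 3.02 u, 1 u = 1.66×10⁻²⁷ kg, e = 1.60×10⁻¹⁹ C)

r ≈ 6.30 mm

The selector passes v = E/B = 3.79×10^4/0.247 = 1.53×10^5 m/s.
In the deflection region, r = mv/(qB₂) = (5.01×10^-27)(1.53×10^5) / [(1×1.60×10^-19)(0.763)] = 6.30×10^-3 m.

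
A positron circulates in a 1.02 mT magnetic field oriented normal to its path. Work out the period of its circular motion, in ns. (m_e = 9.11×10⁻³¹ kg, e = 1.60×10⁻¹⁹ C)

The cyclotron period is independent of speed: T = 2πm/(qB).
T = 2π(9.11×10^-31) / [(1×1.60×10^-19)(1.02×10^-3)] = 3.51×10^-8 s.

T ≈ 35.1 ns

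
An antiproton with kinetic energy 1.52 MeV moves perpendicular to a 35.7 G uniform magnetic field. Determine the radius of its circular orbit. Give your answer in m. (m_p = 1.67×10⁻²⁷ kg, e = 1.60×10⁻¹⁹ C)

r ≈ 49.9 m

Convert the energy: K = 1.52 MeV = 2.43×10^-13 J.
v = √(2K/m) = √(2·2.43×10^-13/1.67×10^-27) = 1.71×10^7 m/s.
r = mv/(qB) = (1.67×10^-27)(1.71×10^7) / [(1×1.60×10^-19)(3.57×10^-3)] = 49.9 m.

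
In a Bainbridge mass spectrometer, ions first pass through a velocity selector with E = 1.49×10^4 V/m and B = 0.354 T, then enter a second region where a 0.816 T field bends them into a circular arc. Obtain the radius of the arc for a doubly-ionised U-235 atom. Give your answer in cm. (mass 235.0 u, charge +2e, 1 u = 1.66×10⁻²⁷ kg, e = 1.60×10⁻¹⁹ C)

r ≈ 6.29 cm

The selector passes v = E/B = 1.49×10^4/0.354 = 4.21×10^4 m/s.
In the deflection region, r = mv/(qB₂) = (3.90×10^-25)(4.21×10^4) / [(2×1.60×10^-19)(0.816)] = 0.0629 m.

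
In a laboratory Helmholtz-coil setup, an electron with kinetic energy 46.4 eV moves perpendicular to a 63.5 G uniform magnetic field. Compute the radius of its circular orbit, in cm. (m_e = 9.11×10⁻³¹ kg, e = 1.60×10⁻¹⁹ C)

Convert the energy: K = 46.4 eV = 7.42×10^-18 J.
v = √(2K/m) = √(2·7.42×10^-18/9.11×10^-31) = 4.04×10^6 m/s.
r = mv/(qB) = (9.11×10^-31)(4.04×10^6) / [(1×1.60×10^-19)(6.35×10^-3)] = 3.62×10^-3 m.

r ≈ 0.362 cm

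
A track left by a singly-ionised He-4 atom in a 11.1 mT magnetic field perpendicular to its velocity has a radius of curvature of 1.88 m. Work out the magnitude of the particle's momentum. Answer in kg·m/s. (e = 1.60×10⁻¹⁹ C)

p ≈ 3.34×10^-21 kg·m/s

Since qvB = mv²/r, the momentum p = mv = qBr.
p = (1×1.60×10^-19)(0.0111)(1.88) = 3.34×10^-21 kg·m/s.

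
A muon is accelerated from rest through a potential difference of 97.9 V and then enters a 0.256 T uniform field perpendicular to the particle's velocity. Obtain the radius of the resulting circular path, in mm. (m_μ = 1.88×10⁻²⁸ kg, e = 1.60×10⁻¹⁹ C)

r ≈ 1.87 mm

The kinetic energy gained is K = qV = (1×1.60×10^-19)(97.9) = 1.57×10^-17 J.
v = √(2K/m) = 4.08×10^5 m/s.
r = mv/(qB) = (1.88×10^-28)(4.08×10^5) / [(1×1.60×10^-19)(0.256)] = 1.87×10^-3 m.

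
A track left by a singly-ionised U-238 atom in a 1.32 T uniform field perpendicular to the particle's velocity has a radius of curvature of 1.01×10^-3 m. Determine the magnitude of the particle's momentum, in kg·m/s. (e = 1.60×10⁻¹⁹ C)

Since qvB = mv²/r, the momentum p = mv = qBr.
p = (1×1.60×10^-19)(1.32)(1.01×10^-3) = 2.13×10^-22 kg·m/s.

p ≈ 2.13×10^-22 kg·m/s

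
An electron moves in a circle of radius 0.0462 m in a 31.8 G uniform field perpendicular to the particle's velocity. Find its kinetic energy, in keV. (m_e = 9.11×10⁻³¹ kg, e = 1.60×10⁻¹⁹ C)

v = qBr/m = (1×1.60×10^-19)(3.18×10^-3)(0.0462) / (9.11×10^-31) = 2.58×10^7 m/s.
K = ½mv² = 0.5·(9.11×10^-31)·(2.58×10^7)² = 3.03×10^-16 J = 1.90 keV.

K ≈ 1.90 keV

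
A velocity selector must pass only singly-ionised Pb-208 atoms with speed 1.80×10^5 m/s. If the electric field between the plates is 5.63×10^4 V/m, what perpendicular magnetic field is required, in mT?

qE = qvB ⇒ B = E/v = (5.63×10^4) / (1.80×10^5) = 0.313 T.

B ≈ 313 mT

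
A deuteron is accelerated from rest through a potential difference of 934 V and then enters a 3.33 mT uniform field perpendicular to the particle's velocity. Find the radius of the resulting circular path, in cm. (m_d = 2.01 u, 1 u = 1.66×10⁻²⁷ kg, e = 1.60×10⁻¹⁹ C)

The kinetic energy gained is K = qV = (1×1.60×10^-19)(934) = 1.49×10^-16 J.
v = √(2K/m) = 2.99×10^5 m/s.
r = mv/(qB) = (3.34×10^-27)(2.99×10^5) / [(1×1.60×10^-19)(3.33×10^-3)] = 1.87 m.

r ≈ 187 cm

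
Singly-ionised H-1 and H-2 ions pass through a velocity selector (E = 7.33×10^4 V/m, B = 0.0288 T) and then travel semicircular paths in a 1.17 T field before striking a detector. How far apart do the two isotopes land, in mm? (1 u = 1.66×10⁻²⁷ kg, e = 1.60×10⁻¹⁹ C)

Both emerge at v = E/B₁ = 2.55×10^6 m/s.
r = mv/(qB₂), so r₁ = 0.0226 m and r₂ = 0.0451 m, giving Δr = 0.0226 m.
After a semicircle each ion lands a diameter 2r from the entry slit, so the separation is 2Δr = 0.0451 m.

Δd ≈ 45.1 mm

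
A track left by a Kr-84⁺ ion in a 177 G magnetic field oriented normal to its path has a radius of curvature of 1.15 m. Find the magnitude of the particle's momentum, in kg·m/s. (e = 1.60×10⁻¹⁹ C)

Since qvB = mv²/r, the momentum p = mv = qBr.
p = (1×1.60×10^-19)(0.0177)(1.15) = 3.26×10^-21 kg·m/s.

p ≈ 3.26×10^-21 kg·m/s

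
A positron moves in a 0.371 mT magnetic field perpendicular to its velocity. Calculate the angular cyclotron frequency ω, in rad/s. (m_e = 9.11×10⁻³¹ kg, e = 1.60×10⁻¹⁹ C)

ω ≈ 6.52×10^7 rad/s

ω = qB/m = (1×1.60×10^-19)(3.71×10^-4) / (9.11×10^-31) = 6.52×10^7 rad/s.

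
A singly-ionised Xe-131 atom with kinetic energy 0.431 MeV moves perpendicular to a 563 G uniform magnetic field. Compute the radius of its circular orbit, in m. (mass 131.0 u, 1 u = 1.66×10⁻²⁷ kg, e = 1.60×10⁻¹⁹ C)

r ≈ 19.2 m

Convert the energy: K = 0.431 MeV = 6.90×10^-14 J.
v = √(2K/m) = √(2·6.90×10^-14/2.17×10^-25) = 7.96×10^5 m/s.
r = mv/(qB) = (2.17×10^-25)(7.96×10^5) / [(1×1.60×10^-19)(0.0563)] = 19.2 m.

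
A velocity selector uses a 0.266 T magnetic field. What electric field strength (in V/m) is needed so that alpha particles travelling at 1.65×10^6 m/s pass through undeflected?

qE = qvB ⇒ E = vB = (1.65×10^6)(0.266) = 4.39×10^5 V/m.

E ≈ 4.39×10^5 V/m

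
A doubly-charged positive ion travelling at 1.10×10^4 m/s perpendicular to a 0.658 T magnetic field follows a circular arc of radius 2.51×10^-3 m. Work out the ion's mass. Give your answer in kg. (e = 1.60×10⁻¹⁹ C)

qvB = mv²/r ⇒ m = qBr/v.
m = (2×1.60×10^-19)(0.658)(2.51×10^-3) / (1.10×10^4) = 4.80×10^-26 kg.

m ≈ 4.80×10^-26 kg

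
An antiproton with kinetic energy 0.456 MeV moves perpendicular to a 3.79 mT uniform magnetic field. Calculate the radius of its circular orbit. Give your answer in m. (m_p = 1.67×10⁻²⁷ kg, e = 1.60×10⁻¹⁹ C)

Convert the energy: K = 0.456 MeV = 7.30×10^-14 J.
v = √(2K/m) = √(2·7.30×10^-14/1.67×10^-27) = 9.35×10^6 m/s.
r = mv/(qB) = (1.67×10^-27)(9.35×10^6) / [(1×1.60×10^-19)(3.79×10^-3)] = 25.7 m.

r ≈ 25.7 m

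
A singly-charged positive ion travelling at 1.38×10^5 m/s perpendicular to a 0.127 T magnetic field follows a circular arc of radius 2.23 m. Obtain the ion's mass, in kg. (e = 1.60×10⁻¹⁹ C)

qvB = mv²/r ⇒ m = qBr/v.
m = (1×1.60×10^-19)(0.127)(2.23) / (1.38×10^5) = 3.28×10^-25 kg.

m ≈ 3.28×10^-25 kg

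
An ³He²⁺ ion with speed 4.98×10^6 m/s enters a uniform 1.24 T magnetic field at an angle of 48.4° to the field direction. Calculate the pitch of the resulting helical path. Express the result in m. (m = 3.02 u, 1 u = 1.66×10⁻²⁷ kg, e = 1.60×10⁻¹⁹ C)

The velocity component along B is v∥ = v cos48.4° = 3.31×10^6 m/s.
The cyclotron period T = 2πm/(qB) = 7.94×10^-8 s is set by m, q, B alone.
Pitch = v∥·T = (3.31×10^6)(7.94×10^-8) = 0.262 m.

pitch ≈ 0.262 m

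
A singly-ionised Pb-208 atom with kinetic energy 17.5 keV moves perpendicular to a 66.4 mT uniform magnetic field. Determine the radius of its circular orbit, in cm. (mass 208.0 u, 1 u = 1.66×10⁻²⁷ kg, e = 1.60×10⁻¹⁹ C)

Convert the energy: K = 17.5 keV = 2.80×10^-15 J.
v = √(2K/m) = √(2·2.80×10^-15/3.45×10^-25) = 1.27×10^5 m/s.
r = mv/(qB) = (3.45×10^-25)(1.27×10^5) / [(1×1.60×10^-19)(0.0664)] = 4.14 m.

r ≈ 414 cm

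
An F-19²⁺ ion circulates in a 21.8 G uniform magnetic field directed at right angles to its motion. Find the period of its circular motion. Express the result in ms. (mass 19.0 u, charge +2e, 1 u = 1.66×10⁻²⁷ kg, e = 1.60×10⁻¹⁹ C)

The cyclotron period is independent of speed: T = 2πm/(qB).
T = 2π(3.15×10^-26) / [(2×1.60×10^-19)(2.18×10^-3)] = 2.84×10^-4 s.

T ≈ 0.284 ms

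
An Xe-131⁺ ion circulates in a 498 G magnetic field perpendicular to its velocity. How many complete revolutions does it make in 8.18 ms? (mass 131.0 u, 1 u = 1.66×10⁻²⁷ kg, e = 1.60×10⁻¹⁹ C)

T = 2πm/(qB) = 2π(2.1746×10^-25) / [(1×1.60×10^-19)(0.0498)] = 1.7148×10^-4 s.
N = t/T = 8.18×10^-3 / 1.7148×10^-4 ≈ 47.70, so 47 complete revolutions.

N = 47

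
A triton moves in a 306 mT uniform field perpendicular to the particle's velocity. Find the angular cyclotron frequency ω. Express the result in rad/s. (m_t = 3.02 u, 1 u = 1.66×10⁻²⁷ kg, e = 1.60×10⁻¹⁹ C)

ω = qB/m = (1×1.60×10^-19)(0.306) / (5.01×10^-27) = 9.77×10^6 rad/s.

ω ≈ 9.77×10^6 rad/s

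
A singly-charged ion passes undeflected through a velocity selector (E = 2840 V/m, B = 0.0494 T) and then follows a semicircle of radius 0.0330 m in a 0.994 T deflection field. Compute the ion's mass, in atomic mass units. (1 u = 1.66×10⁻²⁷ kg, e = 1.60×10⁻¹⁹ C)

m ≈ 55.0 u

v = E/B₁ = 5.75×10^4 m/s.
From r = mv/(qB₂), m = qB₂r/v = (1×1.60×10^-19)(0.994)(0.0330) / (5.75×10^4) = 9.13×10^-26 kg.
In atomic mass units: m = 9.13×10^-26 / 1.66×10^-27 = 55.0 u.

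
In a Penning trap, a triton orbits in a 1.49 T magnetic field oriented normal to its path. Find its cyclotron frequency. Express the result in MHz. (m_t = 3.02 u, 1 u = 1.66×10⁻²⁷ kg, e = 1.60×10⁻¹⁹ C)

f = qB/(2πm) = (1×1.60×10^-19)(1.49) / [2π(5.01×10^-27)] = 7.57×10^6 Hz.

f ≈ 7.57 MHz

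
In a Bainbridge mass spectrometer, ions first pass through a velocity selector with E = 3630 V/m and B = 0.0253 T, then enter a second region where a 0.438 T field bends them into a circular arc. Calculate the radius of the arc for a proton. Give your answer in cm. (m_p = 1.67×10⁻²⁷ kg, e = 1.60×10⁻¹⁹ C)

The selector passes v = E/B = 3630/0.0253 = 1.43×10^5 m/s.
In the deflection region, r = mv/(qB₂) = (1.67×10^-27)(1.43×10^5) / [(1×1.60×10^-19)(0.438)] = 3.42×10^-3 m.

r ≈ 0.342 cm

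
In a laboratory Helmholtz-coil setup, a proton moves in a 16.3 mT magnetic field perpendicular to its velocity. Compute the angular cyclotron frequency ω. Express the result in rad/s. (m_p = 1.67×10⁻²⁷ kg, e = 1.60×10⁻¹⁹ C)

ω ≈ 1.56×10^6 rad/s

ω = qB/m = (1×1.60×10^-19)(0.0163) / (1.67×10^-27) = 1.56×10^6 rad/s.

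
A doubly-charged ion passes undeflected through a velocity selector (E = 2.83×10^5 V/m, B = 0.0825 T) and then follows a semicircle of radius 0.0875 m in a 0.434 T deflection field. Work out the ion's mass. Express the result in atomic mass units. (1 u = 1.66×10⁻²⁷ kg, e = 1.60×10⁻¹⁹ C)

m ≈ 2.13 u

v = E/B₁ = 3.43×10^6 m/s.
From r = mv/(qB₂), m = qB₂r/v = (2×1.60×10^-19)(0.434)(0.0875) / (3.43×10^6) = 3.54×10^-27 kg.
In atomic mass units: m = 3.54×10^-27 / 1.66×10^-27 = 2.13 u.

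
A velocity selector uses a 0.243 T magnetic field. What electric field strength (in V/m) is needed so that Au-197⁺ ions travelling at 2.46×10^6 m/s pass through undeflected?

qE = qvB ⇒ E = vB = (2.46×10^6)(0.243) = 5.98×10^5 V/m.

E ≈ 5.98×10^5 V/m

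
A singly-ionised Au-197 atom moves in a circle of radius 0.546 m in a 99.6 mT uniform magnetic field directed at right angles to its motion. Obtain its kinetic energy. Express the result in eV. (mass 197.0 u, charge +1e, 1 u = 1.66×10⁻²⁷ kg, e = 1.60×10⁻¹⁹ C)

K ≈ 723 eV

v = qBr/m = (1×1.60×10^-19)(0.0996)(0.546) / (3.27×10^-25) = 2.66×10^4 m/s.
K = ½mv² = 0.5·(3.27×10^-25)·(2.66×10^4)² = 1.16×10^-16 J = 723 eV.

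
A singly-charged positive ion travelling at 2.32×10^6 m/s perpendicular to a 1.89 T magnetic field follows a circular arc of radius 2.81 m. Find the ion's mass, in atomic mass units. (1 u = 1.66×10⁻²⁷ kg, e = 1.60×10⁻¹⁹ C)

qvB = mv²/r ⇒ m = qBr/v.
m = (1×1.60×10^-19)(1.89)(2.81) / (2.32×10^6) = 3.66×10^-25 kg = 221 u.

m ≈ 221 u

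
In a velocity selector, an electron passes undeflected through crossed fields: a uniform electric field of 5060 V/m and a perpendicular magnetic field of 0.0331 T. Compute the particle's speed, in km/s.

For zero net force, qE = qvB, so v = E/B.
v = (5060) / (0.0331) = 1.53×10^5 m/s.

v ≈ 153 km/s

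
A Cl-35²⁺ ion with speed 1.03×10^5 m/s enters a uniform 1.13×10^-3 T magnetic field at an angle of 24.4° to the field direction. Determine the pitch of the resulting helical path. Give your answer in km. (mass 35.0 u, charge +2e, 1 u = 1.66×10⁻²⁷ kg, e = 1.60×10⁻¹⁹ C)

pitch ≈ 0.0947 km

The velocity component along B is v∥ = v cos24.4° = 9.38×10^4 m/s.
The cyclotron period T = 2πm/(qB) = 1.01×10^-3 s is set by m, q, B alone.
Pitch = v∥·T = (9.38×10^4)(1.01×10^-3) = 94.7 m.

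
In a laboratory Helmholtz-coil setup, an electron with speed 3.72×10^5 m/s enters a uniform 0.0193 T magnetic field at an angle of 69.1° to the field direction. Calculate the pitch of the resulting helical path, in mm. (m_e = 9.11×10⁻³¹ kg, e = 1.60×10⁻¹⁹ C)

pitch ≈ 0.246 mm

The velocity component along B is v∥ = v cos69.1° = 1.33×10^5 m/s.
The cyclotron period T = 2πm/(qB) = 1.85×10^-9 s is set by m, q, B alone.
Pitch = v∥·T = (1.33×10^5)(1.85×10^-9) = 2.46×10^-4 m.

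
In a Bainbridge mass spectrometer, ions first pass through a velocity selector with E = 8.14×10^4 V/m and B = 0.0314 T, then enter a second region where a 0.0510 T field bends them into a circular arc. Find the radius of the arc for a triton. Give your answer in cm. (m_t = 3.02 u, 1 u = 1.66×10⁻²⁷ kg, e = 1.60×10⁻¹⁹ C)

r ≈ 159 cm

The selector passes v = E/B = 8.14×10^4/0.0314 = 2.59×10^6 m/s.
In the deflection region, r = mv/(qB₂) = (5.01×10^-27)(2.59×10^6) / [(1×1.60×10^-19)(0.0510)] = 1.59 m.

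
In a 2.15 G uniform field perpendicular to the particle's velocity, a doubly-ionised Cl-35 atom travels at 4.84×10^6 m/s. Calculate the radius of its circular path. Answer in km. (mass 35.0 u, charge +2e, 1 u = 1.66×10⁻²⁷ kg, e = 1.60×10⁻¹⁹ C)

The magnetic force provides the centripetal force: qvB = mv²/r, so r = mv/(qB).
r = (5.81×10^-26 kg)(4.84×10^6 m/s) / [(2×1.60×10^-19 C)(2.15×10^-4 T)] = 4090 m.

r ≈ 4.09 km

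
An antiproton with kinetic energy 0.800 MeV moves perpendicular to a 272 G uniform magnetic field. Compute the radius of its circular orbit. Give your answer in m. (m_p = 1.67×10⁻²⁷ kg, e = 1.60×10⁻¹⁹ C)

r ≈ 4.75 m

Convert the energy: K = 0.800 MeV = 1.28×10^-13 J.
v = √(2K/m) = √(2·1.28×10^-13/1.67×10^-27) = 1.24×10^7 m/s.
r = mv/(qB) = (1.67×10^-27)(1.24×10^7) / [(1×1.60×10^-19)(0.0272)] = 4.75 m.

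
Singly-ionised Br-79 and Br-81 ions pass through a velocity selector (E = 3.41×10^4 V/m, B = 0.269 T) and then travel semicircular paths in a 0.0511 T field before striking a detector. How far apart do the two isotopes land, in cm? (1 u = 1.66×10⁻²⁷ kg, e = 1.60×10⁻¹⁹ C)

Both emerge at v = E/B₁ = 1.27×10^5 m/s.
r = mv/(qB₂), so r₁ = 2.0333 m and r₂ = 2.0848 m, giving Δr = 0.0515 m.
After a semicircle each ion lands a diameter 2r from the entry slit, so the separation is 2Δr = 0.103 m.

Δd ≈ 10.3 cm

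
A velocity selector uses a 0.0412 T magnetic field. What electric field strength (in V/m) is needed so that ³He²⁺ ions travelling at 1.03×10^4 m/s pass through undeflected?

qE = qvB ⇒ E = vB = (1.03×10^4)(0.0412) = 424 V/m.

E ≈ 424 V/m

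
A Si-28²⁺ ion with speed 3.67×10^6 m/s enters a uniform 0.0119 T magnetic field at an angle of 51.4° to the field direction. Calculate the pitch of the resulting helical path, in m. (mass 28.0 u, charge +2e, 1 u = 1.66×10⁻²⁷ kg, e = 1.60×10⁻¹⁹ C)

pitch ≈ 176 m

The velocity component along B is v∥ = v cos51.4° = 2.29×10^6 m/s.
The cyclotron period T = 2πm/(qB) = 7.67×10^-5 s is set by m, q, B alone.
Pitch = v∥·T = (2.29×10^6)(7.67×10^-5) = 176 m.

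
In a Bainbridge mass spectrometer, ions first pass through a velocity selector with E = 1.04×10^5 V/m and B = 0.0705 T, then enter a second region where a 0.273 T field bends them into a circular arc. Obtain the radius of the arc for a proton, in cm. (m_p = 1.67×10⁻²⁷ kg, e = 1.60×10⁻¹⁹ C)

The selector passes v = E/B = 1.04×10^5/0.0705 = 1.48×10^6 m/s.
In the deflection region, r = mv/(qB₂) = (1.67×10^-27)(1.48×10^6) / [(1×1.60×10^-19)(0.273)] = 0.0564 m.

r ≈ 5.64 cm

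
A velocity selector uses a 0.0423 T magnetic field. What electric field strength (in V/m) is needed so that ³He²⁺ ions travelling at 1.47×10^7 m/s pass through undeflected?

E ≈ 6.22×10^5 V/m

qE = qvB ⇒ E = vB = (1.47×10^7)(0.0423) = 6.22×10^5 V/m.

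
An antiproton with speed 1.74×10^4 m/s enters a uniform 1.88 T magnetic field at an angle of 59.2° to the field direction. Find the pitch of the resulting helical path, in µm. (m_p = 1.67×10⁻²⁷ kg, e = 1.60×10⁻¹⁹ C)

pitch ≈ 311 µm

The velocity component along B is v∥ = v cos59.2° = 8910 m/s.
The cyclotron period T = 2πm/(qB) = 3.49×10^-8 s is set by m, q, B alone.
Pitch = v∥·T = (8910)(3.49×10^-8) = 3.11×10^-4 m.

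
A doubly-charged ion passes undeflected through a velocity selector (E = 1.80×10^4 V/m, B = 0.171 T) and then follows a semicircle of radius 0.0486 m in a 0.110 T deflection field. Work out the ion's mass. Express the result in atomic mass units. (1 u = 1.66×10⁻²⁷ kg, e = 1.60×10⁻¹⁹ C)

m ≈ 9.79 u

v = E/B₁ = 1.05×10^5 m/s.
From r = mv/(qB₂), m = qB₂r/v = (2×1.60×10^-19)(0.110)(0.0486) / (1.05×10^5) = 1.63×10^-26 kg.
In atomic mass units: m = 1.63×10^-26 / 1.66×10^-27 = 9.79 u.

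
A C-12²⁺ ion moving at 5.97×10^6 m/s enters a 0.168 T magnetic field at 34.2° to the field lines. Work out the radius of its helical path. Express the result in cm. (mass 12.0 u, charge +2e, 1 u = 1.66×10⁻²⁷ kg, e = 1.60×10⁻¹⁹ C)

r ≈ 124 cm

Only the perpendicular component v⊥ = v sin34.2° = 3.36×10^6 m/s is bent by the field.
r = m v⊥ /(qB) = (1.99×10^-26)(3.36×10^6) / [(2×1.60×10^-19)(0.168)] = 1.24 m.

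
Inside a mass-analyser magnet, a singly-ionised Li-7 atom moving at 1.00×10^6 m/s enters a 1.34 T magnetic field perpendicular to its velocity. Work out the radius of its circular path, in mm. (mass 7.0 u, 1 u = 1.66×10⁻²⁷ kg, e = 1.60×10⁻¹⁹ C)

The magnetic force provides the centripetal force: qvB = mv²/r, so r = mv/(qB).
r = (1.16×10^-26 kg)(1.00×10^6 m/s) / [(1×1.60×10^-19 C)(1.34 T)] = 0.0542 m.

r ≈ 54.2 mm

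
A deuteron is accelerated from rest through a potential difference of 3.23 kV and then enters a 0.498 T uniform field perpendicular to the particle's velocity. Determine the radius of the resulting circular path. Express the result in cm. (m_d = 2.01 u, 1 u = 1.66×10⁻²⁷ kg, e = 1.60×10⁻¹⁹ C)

The kinetic energy gained is K = qV = (1×1.60×10^-19)(3230) = 5.17×10^-16 J.
v = √(2K/m) = 5.57×10^5 m/s.
r = mv/(qB) = (3.34×10^-27)(5.57×10^5) / [(1×1.60×10^-19)(0.498)] = 0.0233 m.

r ≈ 2.33 cm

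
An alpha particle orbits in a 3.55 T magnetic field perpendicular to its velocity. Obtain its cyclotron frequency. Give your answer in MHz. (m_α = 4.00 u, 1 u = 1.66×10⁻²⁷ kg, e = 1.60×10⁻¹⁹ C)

f = qB/(2πm) = (2×1.60×10^-19)(3.55) / [2π(6.64×10^-27)] = 2.72×10^7 Hz.

f ≈ 27.2 MHz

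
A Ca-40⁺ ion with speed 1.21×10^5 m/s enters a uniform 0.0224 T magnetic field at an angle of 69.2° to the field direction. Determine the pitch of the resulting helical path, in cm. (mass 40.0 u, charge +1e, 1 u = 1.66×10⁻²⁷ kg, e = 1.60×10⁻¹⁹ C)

The velocity component along B is v∥ = v cos69.2° = 4.30×10^4 m/s.
The cyclotron period T = 2πm/(qB) = 1.16×10^-4 s is set by m, q, B alone.
Pitch = v∥·T = (4.30×10^4)(1.16×10^-4) = 5.00 m.

pitch ≈ 500 cm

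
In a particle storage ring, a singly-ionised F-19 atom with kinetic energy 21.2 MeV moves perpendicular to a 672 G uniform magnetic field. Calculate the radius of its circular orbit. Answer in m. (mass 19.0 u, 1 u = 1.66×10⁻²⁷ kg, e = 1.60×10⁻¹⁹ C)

Convert the energy: K = 21.2 MeV = 3.39×10^-12 J.
v = √(2K/m) = √(2·3.39×10^-12/3.15×10^-26) = 1.47×10^7 m/s.
r = mv/(qB) = (3.15×10^-26)(1.47×10^7) / [(1×1.60×10^-19)(0.0672)] = 43.0 m.

r ≈ 43.0 m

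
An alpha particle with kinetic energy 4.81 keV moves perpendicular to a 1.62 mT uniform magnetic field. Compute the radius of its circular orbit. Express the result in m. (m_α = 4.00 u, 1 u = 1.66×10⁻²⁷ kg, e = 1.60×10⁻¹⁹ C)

r ≈ 6.17 m

Convert the energy: K = 4.81 keV = 7.70×10^-16 J.
v = √(2K/m) = √(2·7.70×10^-16/6.64×10^-27) = 4.81×10^5 m/s.
r = mv/(qB) = (6.64×10^-27)(4.81×10^5) / [(2×1.60×10^-19)(1.62×10^-3)] = 6.17 m.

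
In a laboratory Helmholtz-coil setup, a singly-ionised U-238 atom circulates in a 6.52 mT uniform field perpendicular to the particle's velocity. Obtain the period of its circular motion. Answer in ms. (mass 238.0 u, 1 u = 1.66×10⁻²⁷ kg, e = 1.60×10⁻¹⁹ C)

The cyclotron period is independent of speed: T = 2πm/(qB).
T = 2π(3.95×10^-25) / [(1×1.60×10^-19)(6.52×10^-3)] = 2.38×10^-3 s.

T ≈ 2.38 ms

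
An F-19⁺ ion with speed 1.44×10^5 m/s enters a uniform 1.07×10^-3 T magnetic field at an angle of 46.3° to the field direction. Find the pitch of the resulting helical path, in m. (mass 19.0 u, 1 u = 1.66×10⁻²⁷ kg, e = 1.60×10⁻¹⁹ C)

pitch ≈ 115 m

The velocity component along B is v∥ = v cos46.3° = 9.95×10^4 m/s.
The cyclotron period T = 2πm/(qB) = 1.16×10^-3 s is set by m, q, B alone.
Pitch = v∥·T = (9.95×10^4)(1.16×10^-3) = 115 m.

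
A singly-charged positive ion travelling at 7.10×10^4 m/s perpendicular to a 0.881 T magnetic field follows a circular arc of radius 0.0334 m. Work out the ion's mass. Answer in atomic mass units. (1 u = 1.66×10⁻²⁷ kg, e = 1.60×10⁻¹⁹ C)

qvB = mv²/r ⇒ m = qBr/v.
m = (1×1.60×10^-19)(0.881)(0.0334) / (7.10×10^4) = 6.63×10^-26 kg = 39.9 u.

m ≈ 39.9 u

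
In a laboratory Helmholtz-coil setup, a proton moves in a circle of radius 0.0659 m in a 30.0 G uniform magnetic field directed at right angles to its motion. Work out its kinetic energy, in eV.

v = qBr/m = (1×1.60×10^-19)(3.00×10^-3)(0.0659) / (1.67×10^-27) = 1.89×10^4 m/s.
K = ½mv² = 0.5·(1.67×10^-27)·(1.89×10^4)² = 3.00×10^-19 J = 1.87 eV.

K ≈ 1.87 eV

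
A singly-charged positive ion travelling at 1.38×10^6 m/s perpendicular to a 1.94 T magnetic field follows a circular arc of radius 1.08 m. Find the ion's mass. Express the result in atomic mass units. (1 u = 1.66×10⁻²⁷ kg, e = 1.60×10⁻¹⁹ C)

m ≈ 146 u

qvB = mv²/r ⇒ m = qBr/v.
m = (1×1.60×10^-19)(1.94)(1.08) / (1.38×10^6) = 2.43×10^-25 kg = 146 u.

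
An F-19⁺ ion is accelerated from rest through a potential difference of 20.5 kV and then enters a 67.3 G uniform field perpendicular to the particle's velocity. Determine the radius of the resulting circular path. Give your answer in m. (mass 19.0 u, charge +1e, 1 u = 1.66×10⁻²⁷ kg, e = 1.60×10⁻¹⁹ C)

The kinetic energy gained is K = qV = (1×1.60×10^-19)(2.05×10^4) = 3.28×10^-15 J.
v = √(2K/m) = 4.56×10^5 m/s.
r = mv/(qB) = (3.15×10^-26)(4.56×10^5) / [(1×1.60×10^-19)(6.73×10^-3)] = 13.4 m.

r ≈ 13.4 m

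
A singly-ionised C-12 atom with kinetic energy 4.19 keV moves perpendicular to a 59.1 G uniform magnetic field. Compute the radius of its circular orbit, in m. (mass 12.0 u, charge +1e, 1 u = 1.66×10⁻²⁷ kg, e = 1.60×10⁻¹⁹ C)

r ≈ 5.47 m

Convert the energy: K = 4.19 keV = 6.70×10^-16 J.
v = √(2K/m) = √(2·6.70×10^-16/1.99×10^-26) = 2.59×10^5 m/s.
r = mv/(qB) = (1.99×10^-26)(2.59×10^5) / [(1×1.60×10^-19)(5.91×10^-3)] = 5.47 m.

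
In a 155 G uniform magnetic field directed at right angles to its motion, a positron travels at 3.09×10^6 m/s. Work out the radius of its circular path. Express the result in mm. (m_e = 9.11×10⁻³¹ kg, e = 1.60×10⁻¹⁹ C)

The magnetic force provides the centripetal force: qvB = mv²/r, so r = mv/(qB).
r = (9.11×10^-31 kg)(3.09×10^6 m/s) / [(1×1.60×10^-19 C)(0.0155 T)] = 1.14×10^-3 m.

r ≈ 1.14 mm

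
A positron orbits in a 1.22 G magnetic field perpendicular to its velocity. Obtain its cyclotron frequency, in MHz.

f = qB/(2πm) = (1×1.60×10^-19)(1.22×10^-4) / [2π(9.11×10^-31)] = 3.41×10^6 Hz.

f ≈ 3.41 MHz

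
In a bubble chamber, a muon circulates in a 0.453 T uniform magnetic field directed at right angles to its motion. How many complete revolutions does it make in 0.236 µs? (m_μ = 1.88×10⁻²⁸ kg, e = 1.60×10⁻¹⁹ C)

N = 14

T = 2πm/(qB) = 2π(1.88×10^-28) / [(1×1.60×10^-19)(0.453)] = 1.6297×10^-8 s.
N = t/T = 2.36×10^-7 / 1.6297×10^-8 ≈ 14.48, so 14 complete revolutions.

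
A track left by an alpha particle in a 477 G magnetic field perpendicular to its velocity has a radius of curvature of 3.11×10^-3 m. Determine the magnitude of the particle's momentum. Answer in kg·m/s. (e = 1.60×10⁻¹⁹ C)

p ≈ 4.75×10^-23 kg·m/s

Since qvB = mv²/r, the momentum p = mv = qBr.
p = (2×1.60×10^-19)(0.0477)(3.11×10^-3) = 4.75×10^-23 kg·m/s.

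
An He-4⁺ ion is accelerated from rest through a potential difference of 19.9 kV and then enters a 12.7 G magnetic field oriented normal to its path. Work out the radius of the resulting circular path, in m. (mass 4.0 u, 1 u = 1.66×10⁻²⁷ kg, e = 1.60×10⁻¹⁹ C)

The kinetic energy gained is K = qV = (1×1.60×10^-19)(1.99×10^4) = 3.18×10^-15 J.
v = √(2K/m) = 9.79×10^5 m/s.
r = mv/(qB) = (6.64×10^-27)(9.79×10^5) / [(1×1.60×10^-19)(1.27×10^-3)] = 32.0 m.

r ≈ 32.0 m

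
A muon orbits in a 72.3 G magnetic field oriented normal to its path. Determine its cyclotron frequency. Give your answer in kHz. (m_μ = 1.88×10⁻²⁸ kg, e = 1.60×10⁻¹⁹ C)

f ≈ 979 kHz

f = qB/(2πm) = (1×1.60×10^-19)(7.23×10^-3) / [2π(1.88×10^-28)] = 9.79×10^5 Hz.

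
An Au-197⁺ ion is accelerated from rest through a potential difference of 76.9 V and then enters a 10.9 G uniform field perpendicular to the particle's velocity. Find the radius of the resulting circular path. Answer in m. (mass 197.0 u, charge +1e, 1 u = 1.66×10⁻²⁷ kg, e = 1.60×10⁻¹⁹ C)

The kinetic energy gained is K = qV = (1×1.60×10^-19)(76.9) = 1.23×10^-17 J.
v = √(2K/m) = 8670 m/s.
r = mv/(qB) = (3.27×10^-25)(8670) / [(1×1.60×10^-19)(1.09×10^-3)] = 16.3 m.

r ≈ 16.3 m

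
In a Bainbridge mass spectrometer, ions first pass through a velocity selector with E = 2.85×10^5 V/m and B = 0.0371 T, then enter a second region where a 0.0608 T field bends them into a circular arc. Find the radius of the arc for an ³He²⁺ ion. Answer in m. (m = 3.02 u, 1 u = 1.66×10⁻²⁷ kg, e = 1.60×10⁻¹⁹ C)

The selector passes v = E/B = 2.85×10^5/0.0371 = 7.68×10^6 m/s.
In the deflection region, r = mv/(qB₂) = (5.01×10^-27)(7.68×10^6) / [(2×1.60×10^-19)(0.0608)] = 1.98 m.

r ≈ 1.98 m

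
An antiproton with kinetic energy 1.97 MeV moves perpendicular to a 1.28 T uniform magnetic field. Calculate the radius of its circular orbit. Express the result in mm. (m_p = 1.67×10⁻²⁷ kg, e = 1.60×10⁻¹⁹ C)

r ≈ 158 mm

Convert the energy: K = 1.97 MeV = 3.15×10^-13 J.
v = √(2K/m) = √(2·3.15×10^-13/1.67×10^-27) = 1.94×10^7 m/s.
r = mv/(qB) = (1.67×10^-27)(1.94×10^7) / [(1×1.60×10^-19)(1.28)] = 0.158 m.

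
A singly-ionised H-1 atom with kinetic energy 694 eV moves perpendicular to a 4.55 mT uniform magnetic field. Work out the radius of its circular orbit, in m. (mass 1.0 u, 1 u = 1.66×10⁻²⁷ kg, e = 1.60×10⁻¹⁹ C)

Convert the energy: K = 694 eV = 1.11×10^-16 J.
v = √(2K/m) = √(2·1.11×10^-16/1.66×10^-27) = 3.66×10^5 m/s.
r = mv/(qB) = (1.66×10^-27)(3.66×10^5) / [(1×1.60×10^-19)(4.55×10^-3)] = 0.834 m.

r ≈ 0.834 m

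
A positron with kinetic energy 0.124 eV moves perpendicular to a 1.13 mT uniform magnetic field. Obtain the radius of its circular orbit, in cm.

Convert the energy: K = 0.124 eV = 1.98×10^-20 J.
v = √(2K/m) = √(2·1.98×10^-20/9.11×10^-31) = 2.09×10^5 m/s.
r = mv/(qB) = (9.11×10^-31)(2.09×10^5) / [(1×1.60×10^-19)(1.13×10^-3)] = 1.05×10^-3 m.

r ≈ 0.105 cm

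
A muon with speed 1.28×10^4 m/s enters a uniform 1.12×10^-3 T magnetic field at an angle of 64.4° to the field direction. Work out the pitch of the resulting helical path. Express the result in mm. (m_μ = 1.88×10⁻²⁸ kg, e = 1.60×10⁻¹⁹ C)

The velocity component along B is v∥ = v cos64.4° = 5530 m/s.
The cyclotron period T = 2πm/(qB) = 6.59×10^-6 s is set by m, q, B alone.
Pitch = v∥·T = (5530)(6.59×10^-6) = 0.0365 m.

pitch ≈ 36.5 mm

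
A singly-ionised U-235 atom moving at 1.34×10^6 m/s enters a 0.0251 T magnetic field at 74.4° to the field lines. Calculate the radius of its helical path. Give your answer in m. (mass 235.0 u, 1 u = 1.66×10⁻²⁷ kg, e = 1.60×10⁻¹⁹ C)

Only the perpendicular component v⊥ = v sin74.4° = 1.29×10^6 m/s is bent by the field.
r = m v⊥ /(qB) = (3.90×10^-25)(1.29×10^6) / [(1×1.60×10^-19)(0.0251)] = 125 m.

r ≈ 125 m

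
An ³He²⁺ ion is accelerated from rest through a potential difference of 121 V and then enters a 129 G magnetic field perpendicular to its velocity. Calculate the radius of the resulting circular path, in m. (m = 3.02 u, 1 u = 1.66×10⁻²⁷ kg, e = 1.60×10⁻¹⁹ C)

r ≈ 0.151 m

The kinetic energy gained is K = qV = (2×1.60×10^-19)(121) = 3.87×10^-17 J.
v = √(2K/m) = 1.24×10^5 m/s.
r = mv/(qB) = (5.01×10^-27)(1.24×10^5) / [(2×1.60×10^-19)(0.0129)] = 0.151 m.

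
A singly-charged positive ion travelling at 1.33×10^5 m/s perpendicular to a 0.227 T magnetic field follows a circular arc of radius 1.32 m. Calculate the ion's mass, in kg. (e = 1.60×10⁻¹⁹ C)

qvB = mv²/r ⇒ m = qBr/v.
m = (1×1.60×10^-19)(0.227)(1.32) / (1.33×10^5) = 3.60×10^-25 kg.

m ≈ 3.60×10^-25 kg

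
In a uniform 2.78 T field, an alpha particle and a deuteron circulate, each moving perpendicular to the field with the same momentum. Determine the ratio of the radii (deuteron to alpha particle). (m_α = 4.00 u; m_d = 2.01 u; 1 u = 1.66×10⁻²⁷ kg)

ratio ≈ 2.00

r = p/(qB) ⇒ at equal p, r ∝ 1/q.
r_{deuteron}/r_{alpha particle} = 2.00.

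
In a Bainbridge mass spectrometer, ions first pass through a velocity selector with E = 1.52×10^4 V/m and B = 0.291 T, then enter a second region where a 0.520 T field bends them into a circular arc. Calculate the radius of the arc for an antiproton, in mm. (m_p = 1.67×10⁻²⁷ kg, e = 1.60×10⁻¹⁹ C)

r ≈ 1.05 mm

The selector passes v = E/B = 1.52×10^4/0.291 = 5.22×10^4 m/s.
In the deflection region, r = mv/(qB₂) = (1.67×10^-27)(5.22×10^4) / [(1×1.60×10^-19)(0.520)] = 1.05×10^-3 m.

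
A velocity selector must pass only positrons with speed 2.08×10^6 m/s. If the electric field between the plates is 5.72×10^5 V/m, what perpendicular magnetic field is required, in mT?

B ≈ 275 mT

qE = qvB ⇒ B = E/v = (5.72×10^5) / (2.08×10^6) = 0.275 T.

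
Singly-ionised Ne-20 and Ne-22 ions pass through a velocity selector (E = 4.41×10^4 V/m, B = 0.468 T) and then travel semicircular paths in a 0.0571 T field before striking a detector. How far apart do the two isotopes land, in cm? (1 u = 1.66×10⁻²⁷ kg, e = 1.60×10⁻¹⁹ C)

Both emerge at v = E/B₁ = 9.42×10^4 m/s.
r = mv/(qB₂), so r₁ = 0.3424 m and r₂ = 0.3767 m, giving Δr = 0.0342 m.
After a semicircle each ion lands a diameter 2r from the entry slit, so the separation is 2Δr = 0.0685 m.

Δd ≈ 6.85 cm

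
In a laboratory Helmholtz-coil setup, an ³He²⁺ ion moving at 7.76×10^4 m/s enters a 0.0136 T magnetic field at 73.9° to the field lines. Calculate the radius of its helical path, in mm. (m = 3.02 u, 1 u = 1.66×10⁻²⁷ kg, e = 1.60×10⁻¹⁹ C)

r ≈ 85.9 mm

Only the perpendicular component v⊥ = v sin73.9° = 7.46×10^4 m/s is bent by the field.
r = m v⊥ /(qB) = (5.01×10^-27)(7.46×10^4) / [(2×1.60×10^-19)(0.0136)] = 0.0859 m.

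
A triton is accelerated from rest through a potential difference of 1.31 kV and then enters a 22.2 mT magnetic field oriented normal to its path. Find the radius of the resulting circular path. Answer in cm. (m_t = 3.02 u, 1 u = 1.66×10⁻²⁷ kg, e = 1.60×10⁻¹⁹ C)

r ≈ 40.8 cm

The kinetic energy gained is K = qV = (1×1.60×10^-19)(1310) = 2.10×10^-16 J.
v = √(2K/m) = 2.89×10^5 m/s.
r = mv/(qB) = (5.01×10^-27)(2.89×10^5) / [(1×1.60×10^-19)(0.0222)] = 0.408 m.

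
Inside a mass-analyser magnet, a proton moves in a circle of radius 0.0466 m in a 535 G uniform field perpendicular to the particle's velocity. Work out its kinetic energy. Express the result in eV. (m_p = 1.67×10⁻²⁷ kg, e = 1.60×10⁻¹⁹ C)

v = qBr/m = (1×1.60×10^-19)(0.0535)(0.0466) / (1.67×10^-27) = 2.39×10^5 m/s.
K = ½mv² = 0.5·(1.67×10^-27)·(2.39×10^5)² = 4.76×10^-17 J = 298 eV.

K ≈ 298 eV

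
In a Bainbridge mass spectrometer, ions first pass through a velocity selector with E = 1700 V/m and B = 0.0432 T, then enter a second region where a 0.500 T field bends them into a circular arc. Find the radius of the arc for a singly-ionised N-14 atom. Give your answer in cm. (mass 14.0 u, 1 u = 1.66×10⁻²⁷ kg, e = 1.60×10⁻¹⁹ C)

r ≈ 1.14 cm

The selector passes v = E/B = 1700/0.0432 = 3.94×10^4 m/s.
In the deflection region, r = mv/(qB₂) = (2.32×10^-26)(3.94×10^4) / [(1×1.60×10^-19)(0.500)] = 0.0114 m.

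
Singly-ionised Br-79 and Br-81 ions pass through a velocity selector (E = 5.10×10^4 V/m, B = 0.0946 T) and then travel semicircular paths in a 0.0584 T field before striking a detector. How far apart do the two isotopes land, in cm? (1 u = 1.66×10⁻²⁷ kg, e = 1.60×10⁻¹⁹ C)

Δd ≈ 38.3 cm

Both emerge at v = E/B₁ = 5.39×10^5 m/s.
r = mv/(qB₂), so r₁ = 7.566 m and r₂ = 7.758 m, giving Δr = 0.192 m.
After a semicircle each ion lands a diameter 2r from the entry slit, so the separation is 2Δr = 0.383 m.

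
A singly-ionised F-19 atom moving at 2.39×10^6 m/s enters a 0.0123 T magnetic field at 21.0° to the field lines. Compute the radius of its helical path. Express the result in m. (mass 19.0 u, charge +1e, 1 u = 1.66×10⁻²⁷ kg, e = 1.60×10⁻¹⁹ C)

Only the perpendicular component v⊥ = v sin21.0° = 8.56×10^5 m/s is bent by the field.
r = m v⊥ /(qB) = (3.15×10^-26)(8.56×10^5) / [(1×1.60×10^-19)(0.0123)] = 13.7 m.

r ≈ 13.7 m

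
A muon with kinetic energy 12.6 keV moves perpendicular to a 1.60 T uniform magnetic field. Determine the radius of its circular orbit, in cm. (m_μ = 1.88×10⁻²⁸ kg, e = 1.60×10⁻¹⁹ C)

Convert the energy: K = 12.6 keV = 2.02×10^-15 J.
v = √(2K/m) = √(2·2.02×10^-15/1.88×10^-28) = 4.63×10^6 m/s.
r = mv/(qB) = (1.88×10^-28)(4.63×10^6) / [(1×1.60×10^-19)(1.60)] = 3.40×10^-3 m.

r ≈ 0.340 cm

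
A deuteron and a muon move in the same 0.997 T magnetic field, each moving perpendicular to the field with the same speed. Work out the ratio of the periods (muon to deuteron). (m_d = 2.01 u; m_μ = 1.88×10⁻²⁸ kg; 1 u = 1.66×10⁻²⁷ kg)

T = 2πm/(qB) is independent of speed, so T₂/T₁ = (m₂/q₂)/(m₁/q₁).
T_{muon}/T_{deuteron} = (1.88×10^-28/1e) / (3.34×10^-27/1e) = 0.0563.

ratio ≈ 0.0563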